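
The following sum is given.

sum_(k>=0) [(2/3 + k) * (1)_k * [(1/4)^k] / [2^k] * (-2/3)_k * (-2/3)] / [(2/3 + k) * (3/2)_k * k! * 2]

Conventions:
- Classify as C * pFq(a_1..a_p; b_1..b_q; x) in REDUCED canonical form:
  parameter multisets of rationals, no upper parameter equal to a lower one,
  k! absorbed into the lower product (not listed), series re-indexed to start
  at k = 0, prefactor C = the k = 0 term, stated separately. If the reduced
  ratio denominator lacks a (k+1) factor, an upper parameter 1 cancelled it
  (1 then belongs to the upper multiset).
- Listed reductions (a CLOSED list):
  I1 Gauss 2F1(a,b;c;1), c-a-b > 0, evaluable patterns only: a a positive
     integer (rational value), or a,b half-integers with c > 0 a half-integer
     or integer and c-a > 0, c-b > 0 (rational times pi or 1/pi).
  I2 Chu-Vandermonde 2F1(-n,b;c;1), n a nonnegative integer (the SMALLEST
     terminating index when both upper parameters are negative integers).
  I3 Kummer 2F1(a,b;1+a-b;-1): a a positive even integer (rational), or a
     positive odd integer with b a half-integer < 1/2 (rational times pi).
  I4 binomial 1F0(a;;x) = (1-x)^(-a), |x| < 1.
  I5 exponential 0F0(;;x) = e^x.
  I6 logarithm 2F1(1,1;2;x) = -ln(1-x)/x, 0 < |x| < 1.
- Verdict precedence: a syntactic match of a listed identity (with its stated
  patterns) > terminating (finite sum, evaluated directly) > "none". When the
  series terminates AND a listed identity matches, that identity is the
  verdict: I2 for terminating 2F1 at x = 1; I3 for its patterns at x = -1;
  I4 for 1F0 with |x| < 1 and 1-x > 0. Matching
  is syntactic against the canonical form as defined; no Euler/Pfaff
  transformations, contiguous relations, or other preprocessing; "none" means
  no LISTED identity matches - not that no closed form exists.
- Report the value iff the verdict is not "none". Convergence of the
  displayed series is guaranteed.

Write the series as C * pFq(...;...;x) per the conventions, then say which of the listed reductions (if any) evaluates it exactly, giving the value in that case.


Key observation: t_0 = -1/3 here, and the constant factors (C = -1/3, x = 1/8) combine into one prefactor.
Term ratio: r(k) = (1/8) * (k-2/3) (k+1) / [(k+3/2) (k+1)] - rational in k. x = (1/8); t_0 = -1/3; negate the roots.

With C = -1/3: the canonical form is 2F1(-2/3, 1; 3/2; 1/8). Verdict: none here - no I1-I6 shape fits x = 1/8 with lower {3/2}.


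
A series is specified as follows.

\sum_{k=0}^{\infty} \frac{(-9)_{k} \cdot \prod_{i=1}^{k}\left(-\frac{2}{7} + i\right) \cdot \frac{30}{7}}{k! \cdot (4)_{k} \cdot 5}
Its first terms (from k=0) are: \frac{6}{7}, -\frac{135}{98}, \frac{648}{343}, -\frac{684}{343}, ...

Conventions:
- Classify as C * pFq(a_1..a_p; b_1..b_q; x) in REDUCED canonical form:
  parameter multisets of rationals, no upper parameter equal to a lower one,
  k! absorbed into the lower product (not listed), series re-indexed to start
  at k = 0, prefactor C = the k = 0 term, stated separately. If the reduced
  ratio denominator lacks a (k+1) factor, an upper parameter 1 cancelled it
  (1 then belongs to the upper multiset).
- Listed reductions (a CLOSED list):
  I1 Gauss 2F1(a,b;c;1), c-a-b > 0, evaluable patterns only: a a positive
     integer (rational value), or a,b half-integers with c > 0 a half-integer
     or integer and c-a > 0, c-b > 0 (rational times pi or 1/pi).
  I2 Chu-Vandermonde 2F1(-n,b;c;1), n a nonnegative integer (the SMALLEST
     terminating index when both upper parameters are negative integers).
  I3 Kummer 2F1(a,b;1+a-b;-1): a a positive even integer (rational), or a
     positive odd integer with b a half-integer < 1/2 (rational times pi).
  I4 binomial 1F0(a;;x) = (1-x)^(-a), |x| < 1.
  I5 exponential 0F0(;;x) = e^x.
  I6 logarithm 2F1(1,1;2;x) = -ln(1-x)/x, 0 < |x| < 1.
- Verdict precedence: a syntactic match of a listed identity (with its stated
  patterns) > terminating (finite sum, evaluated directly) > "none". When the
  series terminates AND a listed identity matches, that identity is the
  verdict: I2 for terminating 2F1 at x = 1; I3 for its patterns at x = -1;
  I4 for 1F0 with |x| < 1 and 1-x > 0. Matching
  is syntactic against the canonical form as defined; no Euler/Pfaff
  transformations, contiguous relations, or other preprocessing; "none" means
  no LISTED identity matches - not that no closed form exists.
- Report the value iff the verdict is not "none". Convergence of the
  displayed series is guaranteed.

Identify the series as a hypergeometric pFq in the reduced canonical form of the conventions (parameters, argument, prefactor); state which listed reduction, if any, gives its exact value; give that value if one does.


The series (x = 1) is 2F1: upper {-9, \frac{5}{7}}, lower {4}, prefactor \frac{6}{7}. Verdict: the Chu-Vandermonde identity I2 fires (terminating 2F1 at x = 1 with n = 9, b = 5/7, c = 4). Sum: \frac{1292611983}{3954653486}.

Key observation: with t_0 = \frac{6}{7}, the constant factors (C = 6/7, x = 1) combine into one prefactor.
Term ratio: r(k) = 1 * (k-9) (k+\frac{5}{7}) / [(k+4) (k+1)] - rational in k. x = 1; t_0 = \frac{6}{7}; negate the roots.


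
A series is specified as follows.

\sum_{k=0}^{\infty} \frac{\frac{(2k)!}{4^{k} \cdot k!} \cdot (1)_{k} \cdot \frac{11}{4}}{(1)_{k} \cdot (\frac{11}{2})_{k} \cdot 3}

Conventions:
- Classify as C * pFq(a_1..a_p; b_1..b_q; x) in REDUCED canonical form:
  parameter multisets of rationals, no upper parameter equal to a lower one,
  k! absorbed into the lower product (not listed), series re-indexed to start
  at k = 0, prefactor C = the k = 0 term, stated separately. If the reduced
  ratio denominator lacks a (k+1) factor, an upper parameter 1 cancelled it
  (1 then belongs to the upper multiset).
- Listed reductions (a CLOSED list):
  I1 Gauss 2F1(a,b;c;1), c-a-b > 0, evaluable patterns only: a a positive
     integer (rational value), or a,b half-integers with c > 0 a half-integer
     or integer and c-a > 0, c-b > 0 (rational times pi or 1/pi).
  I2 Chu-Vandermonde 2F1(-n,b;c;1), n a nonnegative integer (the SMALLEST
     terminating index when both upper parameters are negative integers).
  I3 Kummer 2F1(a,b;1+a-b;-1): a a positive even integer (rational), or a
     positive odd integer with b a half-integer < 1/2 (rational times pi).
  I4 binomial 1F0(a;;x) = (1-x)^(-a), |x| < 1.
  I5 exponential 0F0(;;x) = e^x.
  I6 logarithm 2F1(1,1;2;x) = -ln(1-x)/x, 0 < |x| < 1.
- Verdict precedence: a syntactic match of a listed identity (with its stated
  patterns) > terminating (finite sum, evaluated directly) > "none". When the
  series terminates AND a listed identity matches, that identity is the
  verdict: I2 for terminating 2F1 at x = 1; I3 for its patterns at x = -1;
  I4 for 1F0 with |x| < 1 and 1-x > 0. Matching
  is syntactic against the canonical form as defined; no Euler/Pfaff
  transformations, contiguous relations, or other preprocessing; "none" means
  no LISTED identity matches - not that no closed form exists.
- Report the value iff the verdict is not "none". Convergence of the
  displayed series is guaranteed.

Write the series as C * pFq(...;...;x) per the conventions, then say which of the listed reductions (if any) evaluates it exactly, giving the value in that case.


Key observation: t_0 being \frac{11}{12}, the constant factors (prefactor 11/12) combine into one prefactor.
Consecutive-term ratio: r(k) = 1 * (k+\frac{1}{2}) (k+1) / [(k+\frac{11}{2}) (k+1)] - rational in k, leading ratio 1; with t_0 = \frac{11}{12}, classification follows.

Classification (C = \frac{11}{12}): 2F1 with upper {\frac{1}{2}, 1}, lower {\frac{11}{2}}, argument x = 1. Verdict at x = 1: Gauss (I1, integer-parameter pattern) matches (x = 1: the Gamma ratio telescopes since c-a-b = 4 > 0 and a = 1 in Z>0). Its exact value is \frac{33}{32}.


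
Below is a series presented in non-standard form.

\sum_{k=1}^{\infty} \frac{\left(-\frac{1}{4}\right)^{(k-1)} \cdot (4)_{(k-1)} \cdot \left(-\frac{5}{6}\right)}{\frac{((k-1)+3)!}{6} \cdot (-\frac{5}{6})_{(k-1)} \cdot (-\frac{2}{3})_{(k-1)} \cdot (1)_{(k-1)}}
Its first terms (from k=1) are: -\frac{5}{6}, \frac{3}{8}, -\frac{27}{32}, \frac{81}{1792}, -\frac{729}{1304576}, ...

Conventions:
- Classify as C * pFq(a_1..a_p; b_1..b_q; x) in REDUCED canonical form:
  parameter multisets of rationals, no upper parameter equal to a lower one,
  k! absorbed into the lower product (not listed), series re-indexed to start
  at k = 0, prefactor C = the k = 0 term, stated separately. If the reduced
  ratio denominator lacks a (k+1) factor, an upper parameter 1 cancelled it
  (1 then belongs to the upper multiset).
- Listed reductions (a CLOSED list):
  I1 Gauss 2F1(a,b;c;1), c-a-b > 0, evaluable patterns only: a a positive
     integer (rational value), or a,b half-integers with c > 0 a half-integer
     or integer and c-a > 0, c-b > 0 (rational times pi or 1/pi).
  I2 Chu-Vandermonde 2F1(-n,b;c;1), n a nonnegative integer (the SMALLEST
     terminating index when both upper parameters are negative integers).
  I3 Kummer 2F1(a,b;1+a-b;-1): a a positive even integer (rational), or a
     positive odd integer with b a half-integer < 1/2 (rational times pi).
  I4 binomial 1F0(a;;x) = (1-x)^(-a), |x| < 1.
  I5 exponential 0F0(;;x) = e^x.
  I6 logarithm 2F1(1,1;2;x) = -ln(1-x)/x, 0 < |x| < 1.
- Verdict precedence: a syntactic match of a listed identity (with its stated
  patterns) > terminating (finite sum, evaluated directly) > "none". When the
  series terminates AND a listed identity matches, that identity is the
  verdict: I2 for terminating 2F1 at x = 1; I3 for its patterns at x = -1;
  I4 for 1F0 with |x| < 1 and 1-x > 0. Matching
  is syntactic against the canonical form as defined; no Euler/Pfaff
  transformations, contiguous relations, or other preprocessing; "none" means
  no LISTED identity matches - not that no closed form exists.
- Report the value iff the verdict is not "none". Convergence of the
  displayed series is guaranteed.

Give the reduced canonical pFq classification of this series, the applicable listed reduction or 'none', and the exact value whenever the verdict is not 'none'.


Prefactor -\frac{5}{6}, argument -\frac{1}{4}: 0F2 with upper {-} over lower {-\frac{5}{6}, -\frac{2}{3}}. Verdict: none. No listed pattern accepts 0F2(-; -\frac{5}{6}, -\frac{2}{3}; -\frac{1}{4}).

Structural cue: x = -\frac{1}{4} and the denominator's factorial ratio (prefactor -5/6) is a lower Pochhammer.
Adjacent-term ratio: r(k) = -\frac{1}{4} * 1 / [(k-\frac{5}{6}) (k-\frac{2}{3}) (k+1)] - rational in k, leading ratio -\frac{1}{4}; with t_0 = -\frac{5}{6}, classification follows.


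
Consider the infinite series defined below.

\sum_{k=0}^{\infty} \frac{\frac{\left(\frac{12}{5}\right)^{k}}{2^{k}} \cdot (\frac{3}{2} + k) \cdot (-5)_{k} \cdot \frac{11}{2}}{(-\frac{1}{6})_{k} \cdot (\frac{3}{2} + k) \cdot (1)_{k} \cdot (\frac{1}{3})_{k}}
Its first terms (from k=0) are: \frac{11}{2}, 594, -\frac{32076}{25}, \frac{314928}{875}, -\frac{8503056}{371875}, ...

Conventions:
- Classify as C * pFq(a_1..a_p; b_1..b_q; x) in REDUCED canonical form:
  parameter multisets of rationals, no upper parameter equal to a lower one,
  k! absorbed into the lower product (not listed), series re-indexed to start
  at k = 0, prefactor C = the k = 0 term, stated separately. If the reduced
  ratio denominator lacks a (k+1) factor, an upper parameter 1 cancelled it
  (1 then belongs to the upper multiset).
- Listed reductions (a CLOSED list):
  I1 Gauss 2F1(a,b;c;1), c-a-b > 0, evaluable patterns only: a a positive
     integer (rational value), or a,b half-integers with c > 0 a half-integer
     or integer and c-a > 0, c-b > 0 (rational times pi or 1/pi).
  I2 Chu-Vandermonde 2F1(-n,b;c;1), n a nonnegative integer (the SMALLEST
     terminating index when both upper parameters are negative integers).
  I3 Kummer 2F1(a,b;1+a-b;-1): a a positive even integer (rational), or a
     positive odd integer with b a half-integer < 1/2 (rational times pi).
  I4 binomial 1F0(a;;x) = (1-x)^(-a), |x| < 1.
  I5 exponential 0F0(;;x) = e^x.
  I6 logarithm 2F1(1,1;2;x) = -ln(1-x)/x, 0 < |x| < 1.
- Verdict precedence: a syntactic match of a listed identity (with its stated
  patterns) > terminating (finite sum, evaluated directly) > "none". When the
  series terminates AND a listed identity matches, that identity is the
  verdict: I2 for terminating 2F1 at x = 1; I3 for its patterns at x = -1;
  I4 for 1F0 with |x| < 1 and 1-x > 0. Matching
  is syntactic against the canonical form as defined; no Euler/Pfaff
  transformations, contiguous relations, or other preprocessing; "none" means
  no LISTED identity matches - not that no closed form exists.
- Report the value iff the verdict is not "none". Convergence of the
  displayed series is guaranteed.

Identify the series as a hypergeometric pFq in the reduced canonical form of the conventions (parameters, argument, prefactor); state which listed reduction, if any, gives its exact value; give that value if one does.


This is \frac{11}{2} * 1F2(-5; -\frac{1}{6}, \frac{1}{3}; \frac{6}{5}) in reduced canonical form. Verdict: terminating - upper -5 stops the sum at k = 5; the 6 terms are added exactly. Exact value: -\frac{1924472237729}{5559531250}.

Structural cue: t_0 being \frac{11}{2}, the two k-th powers (C = 11/2) combine into one argument.
Term ratio: r(k) = \frac{6}{5} * (k-5) / [(k-\frac{1}{6}) (k+\frac{1}{3}) (k+1)] - poly over poly, x = \frac{6}{5} from leading terms; C = \frac{11}{2} at k = 0.


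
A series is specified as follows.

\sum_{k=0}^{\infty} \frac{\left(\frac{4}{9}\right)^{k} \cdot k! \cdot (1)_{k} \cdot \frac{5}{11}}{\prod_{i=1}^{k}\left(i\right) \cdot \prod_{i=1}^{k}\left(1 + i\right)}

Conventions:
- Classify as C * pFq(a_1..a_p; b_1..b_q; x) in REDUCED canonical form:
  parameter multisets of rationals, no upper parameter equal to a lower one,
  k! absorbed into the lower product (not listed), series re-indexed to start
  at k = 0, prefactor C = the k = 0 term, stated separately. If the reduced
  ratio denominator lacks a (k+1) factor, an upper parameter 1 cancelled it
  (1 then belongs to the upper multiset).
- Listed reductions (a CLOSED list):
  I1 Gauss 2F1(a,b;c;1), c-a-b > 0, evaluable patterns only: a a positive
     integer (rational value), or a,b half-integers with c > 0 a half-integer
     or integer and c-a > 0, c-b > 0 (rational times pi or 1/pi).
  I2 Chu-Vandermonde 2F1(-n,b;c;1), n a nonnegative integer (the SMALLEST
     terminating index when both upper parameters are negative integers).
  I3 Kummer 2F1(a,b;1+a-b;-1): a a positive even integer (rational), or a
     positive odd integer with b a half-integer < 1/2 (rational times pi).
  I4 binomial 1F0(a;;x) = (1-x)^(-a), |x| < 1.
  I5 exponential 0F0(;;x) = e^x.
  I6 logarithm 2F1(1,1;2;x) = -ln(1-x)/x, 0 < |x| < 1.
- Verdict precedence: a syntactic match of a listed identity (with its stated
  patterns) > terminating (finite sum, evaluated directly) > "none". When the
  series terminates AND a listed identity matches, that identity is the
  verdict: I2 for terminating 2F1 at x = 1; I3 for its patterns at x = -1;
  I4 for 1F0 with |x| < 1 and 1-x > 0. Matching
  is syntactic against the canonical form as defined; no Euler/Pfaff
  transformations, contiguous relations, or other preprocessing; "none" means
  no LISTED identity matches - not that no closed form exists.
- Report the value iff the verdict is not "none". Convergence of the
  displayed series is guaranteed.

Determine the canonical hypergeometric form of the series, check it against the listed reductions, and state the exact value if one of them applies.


Prefactor \frac{5}{11}, argument \frac{4}{9}: 2F1 with upper {1, 1} over lower {2}. Verdict: this is the logarithmic series (I6) (the logarithm: parameters (1,1;2), x = \frac{4}{9}). Hence: \left(-\frac{45}{44}\right) \cdot \ln\left(\frac{5}{9}\right).

Structural cue: with t_0 = \frac{5}{11}, the factorial ratio (prefactor 5/11) (k+a-1)!/(a-1)! is a rising factorial (a)_k.
Step ratio: r(k) = \frac{4}{9} * (k+1) (k+1) / [(k+2) (k+1)] ; factor over Q: parameters, x = \frac{4}{9}, and C = \frac{5}{11}.


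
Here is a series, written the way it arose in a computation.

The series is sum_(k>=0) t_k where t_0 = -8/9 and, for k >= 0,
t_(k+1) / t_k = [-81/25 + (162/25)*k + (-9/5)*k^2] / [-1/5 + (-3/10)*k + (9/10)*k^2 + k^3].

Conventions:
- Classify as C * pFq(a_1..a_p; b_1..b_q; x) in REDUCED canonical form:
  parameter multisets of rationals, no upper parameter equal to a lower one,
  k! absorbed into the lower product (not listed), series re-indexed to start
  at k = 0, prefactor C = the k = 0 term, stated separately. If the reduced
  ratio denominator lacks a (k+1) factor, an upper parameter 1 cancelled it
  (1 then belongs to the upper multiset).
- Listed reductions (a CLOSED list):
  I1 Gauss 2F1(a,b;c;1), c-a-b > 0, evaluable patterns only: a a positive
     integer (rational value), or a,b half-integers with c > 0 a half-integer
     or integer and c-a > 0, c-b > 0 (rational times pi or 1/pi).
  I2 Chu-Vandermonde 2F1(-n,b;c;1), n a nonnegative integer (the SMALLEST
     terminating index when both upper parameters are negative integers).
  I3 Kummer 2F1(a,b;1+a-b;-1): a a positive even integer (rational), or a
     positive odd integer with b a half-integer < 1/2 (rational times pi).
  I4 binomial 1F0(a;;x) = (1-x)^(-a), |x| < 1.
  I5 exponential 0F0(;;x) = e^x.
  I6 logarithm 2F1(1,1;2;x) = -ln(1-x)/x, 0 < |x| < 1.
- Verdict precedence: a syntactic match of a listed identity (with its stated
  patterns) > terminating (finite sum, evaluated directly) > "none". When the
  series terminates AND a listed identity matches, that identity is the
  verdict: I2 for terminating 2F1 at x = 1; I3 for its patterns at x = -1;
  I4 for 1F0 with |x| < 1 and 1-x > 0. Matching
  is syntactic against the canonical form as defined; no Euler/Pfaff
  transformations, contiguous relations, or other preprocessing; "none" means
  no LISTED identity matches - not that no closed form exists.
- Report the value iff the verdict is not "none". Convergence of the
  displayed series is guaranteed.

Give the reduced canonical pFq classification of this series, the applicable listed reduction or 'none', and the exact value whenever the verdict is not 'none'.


This is -8/9 * 2F2(-3, -3/5; -1/2, 2/5; -9/5) in reduced canonical form. Verdict: terminating - the sum ends at index 3 because -3 is a negative integer; exact evaluation follows. Exact value: -264256/7875.

Structural cue: with t_0 = -8/9, factor the ratio over Q (prefactor -8/9): negated roots = parameters.
Step ratio: r(k) = (-9/5) * (k-3) (k-3/5) / [(k-1/2) (k+2/5) (k+1)] - rational in k, leading ratio (-9/5); with t_0 = -8/9, classification follows.


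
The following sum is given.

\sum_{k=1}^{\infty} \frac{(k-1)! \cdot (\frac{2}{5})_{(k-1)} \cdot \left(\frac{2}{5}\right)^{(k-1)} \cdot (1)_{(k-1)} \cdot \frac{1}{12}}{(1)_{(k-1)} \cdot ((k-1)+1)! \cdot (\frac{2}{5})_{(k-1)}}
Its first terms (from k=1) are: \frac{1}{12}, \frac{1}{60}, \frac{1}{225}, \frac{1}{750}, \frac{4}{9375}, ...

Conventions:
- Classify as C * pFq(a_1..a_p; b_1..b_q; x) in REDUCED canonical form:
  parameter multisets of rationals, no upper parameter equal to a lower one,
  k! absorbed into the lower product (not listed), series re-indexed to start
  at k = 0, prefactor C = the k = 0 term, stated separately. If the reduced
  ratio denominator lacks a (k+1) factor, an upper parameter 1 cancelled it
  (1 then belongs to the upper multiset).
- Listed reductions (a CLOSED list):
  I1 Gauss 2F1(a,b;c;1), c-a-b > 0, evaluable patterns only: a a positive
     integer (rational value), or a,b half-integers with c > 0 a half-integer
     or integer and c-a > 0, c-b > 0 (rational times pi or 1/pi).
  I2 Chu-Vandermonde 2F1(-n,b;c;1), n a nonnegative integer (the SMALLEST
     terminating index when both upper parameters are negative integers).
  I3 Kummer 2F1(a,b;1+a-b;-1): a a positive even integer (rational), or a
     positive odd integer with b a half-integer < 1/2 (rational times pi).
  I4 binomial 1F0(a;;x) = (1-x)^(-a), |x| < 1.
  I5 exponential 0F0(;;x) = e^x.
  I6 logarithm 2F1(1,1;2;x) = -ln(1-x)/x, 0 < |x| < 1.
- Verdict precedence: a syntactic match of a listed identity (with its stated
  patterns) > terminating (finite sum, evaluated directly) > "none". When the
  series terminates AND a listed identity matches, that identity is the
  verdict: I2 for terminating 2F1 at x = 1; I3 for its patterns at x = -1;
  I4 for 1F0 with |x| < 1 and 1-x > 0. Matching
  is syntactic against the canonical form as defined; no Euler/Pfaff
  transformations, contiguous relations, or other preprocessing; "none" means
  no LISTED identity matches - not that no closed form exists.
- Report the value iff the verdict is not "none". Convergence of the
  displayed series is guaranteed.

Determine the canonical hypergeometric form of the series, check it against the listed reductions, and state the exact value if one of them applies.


x = \frac{2}{5} here; the reduced form reads 2F1, upper {1, 1}, lower {2}, C = \frac{1}{12}. Verdict: this is the I6 logarithm reduction (the logarithm: parameters (1,1;2), x = \frac{2}{5}). Exact value: \left(-\frac{5}{24}\right) \cdot \ln\left(\frac{3}{5}\right).

Structural cue: with t_0 = \frac{1}{12}, (1)_k (C = 1/12, x = 2/5) is k! itself.
Step ratio: r(k) = \frac{2}{5} * (k+1) (k+1) / [(k+2) (k+1)] - rational; roots negated = parameters, x = \frac{2}{5}, C = \frac{1}{12}.


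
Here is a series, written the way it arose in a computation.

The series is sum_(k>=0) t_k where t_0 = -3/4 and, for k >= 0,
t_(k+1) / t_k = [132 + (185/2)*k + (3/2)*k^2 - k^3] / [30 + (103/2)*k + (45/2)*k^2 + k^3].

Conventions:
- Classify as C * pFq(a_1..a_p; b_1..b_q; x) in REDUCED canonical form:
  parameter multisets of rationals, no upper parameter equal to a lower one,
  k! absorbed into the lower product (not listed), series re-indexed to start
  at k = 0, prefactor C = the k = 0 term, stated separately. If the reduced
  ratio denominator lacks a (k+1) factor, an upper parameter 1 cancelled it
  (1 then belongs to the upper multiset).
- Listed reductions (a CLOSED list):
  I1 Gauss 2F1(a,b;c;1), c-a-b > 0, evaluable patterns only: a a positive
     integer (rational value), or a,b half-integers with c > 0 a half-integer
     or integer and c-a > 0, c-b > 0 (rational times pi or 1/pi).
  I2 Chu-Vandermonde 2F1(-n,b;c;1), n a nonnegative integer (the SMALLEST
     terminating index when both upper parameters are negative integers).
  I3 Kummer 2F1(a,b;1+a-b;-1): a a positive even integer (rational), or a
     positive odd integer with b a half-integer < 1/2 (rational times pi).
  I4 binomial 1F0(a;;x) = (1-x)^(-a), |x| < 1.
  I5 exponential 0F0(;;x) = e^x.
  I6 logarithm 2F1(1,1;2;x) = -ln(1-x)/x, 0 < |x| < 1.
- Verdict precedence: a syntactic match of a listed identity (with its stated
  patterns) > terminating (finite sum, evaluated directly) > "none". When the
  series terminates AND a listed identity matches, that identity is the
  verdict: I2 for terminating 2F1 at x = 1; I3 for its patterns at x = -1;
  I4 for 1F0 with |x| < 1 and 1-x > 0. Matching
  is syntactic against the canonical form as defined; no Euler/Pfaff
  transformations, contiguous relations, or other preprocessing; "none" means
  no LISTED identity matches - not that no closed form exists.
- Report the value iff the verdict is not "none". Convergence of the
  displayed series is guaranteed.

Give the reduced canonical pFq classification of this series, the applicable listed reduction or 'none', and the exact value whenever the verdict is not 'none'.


Key observation: with t_0 = -3/4, the parameter 3/2 appears in both the upper and lower lists and cancels.
Term ratio: r(k) = (-1) * (k-11) (k+8) / [(k+20) (k+1)] - rational in k, leading ratio (-1); with t_0 = -3/4, classification follows.

With C = -3/4: the canonical form is 2F1(-11, 8; 20; -1). Verdict: this is Kummer (I3) (x = -1; c = 20 equals 1+a-b for upper {-11, 8}: listed pattern). Sum: -2907/70.


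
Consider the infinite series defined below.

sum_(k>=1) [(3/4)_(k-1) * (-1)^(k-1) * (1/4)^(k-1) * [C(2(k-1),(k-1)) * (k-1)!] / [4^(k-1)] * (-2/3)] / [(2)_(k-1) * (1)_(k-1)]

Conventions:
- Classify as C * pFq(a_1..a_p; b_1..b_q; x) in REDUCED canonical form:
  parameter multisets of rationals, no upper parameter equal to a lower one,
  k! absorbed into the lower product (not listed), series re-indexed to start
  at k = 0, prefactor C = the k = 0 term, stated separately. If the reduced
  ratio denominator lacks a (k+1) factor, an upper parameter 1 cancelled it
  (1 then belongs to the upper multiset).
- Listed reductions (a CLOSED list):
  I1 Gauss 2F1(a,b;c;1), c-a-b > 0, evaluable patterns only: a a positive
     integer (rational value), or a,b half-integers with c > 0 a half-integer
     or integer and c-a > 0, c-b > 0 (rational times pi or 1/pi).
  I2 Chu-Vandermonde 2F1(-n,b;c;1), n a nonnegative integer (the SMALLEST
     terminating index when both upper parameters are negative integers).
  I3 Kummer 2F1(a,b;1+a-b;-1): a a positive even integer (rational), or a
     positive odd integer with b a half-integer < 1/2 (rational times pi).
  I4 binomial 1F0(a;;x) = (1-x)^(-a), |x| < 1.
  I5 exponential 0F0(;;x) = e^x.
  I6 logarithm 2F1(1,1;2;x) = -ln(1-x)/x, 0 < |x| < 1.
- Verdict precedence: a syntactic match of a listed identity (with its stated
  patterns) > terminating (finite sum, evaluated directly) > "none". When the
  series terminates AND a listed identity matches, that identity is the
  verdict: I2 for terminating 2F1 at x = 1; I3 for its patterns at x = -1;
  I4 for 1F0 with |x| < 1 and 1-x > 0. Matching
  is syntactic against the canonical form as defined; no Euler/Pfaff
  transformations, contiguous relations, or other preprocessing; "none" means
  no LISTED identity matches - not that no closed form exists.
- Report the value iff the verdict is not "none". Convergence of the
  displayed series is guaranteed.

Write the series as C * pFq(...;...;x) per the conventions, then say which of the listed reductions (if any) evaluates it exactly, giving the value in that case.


With C = -2/3: the canonical form is 2F1(1/2, 3/4; 2; -1/4). Verdict: none - this 2F1 at x = -1/4 matches no listed pattern, and upper {1/2, 3/4} holds no stopper.

Structural cue: from the first term -2/3: C(2k,k) (C = -2/3) equals 4^k (1/2)_k / k!.
Ratio: r(k) = (-1/4) * (k+1/2) (k+3/4) / [(k+2) (k+1)] - poly over poly, x = (-1/4) from leading terms; C = -2/3 at k = 0.


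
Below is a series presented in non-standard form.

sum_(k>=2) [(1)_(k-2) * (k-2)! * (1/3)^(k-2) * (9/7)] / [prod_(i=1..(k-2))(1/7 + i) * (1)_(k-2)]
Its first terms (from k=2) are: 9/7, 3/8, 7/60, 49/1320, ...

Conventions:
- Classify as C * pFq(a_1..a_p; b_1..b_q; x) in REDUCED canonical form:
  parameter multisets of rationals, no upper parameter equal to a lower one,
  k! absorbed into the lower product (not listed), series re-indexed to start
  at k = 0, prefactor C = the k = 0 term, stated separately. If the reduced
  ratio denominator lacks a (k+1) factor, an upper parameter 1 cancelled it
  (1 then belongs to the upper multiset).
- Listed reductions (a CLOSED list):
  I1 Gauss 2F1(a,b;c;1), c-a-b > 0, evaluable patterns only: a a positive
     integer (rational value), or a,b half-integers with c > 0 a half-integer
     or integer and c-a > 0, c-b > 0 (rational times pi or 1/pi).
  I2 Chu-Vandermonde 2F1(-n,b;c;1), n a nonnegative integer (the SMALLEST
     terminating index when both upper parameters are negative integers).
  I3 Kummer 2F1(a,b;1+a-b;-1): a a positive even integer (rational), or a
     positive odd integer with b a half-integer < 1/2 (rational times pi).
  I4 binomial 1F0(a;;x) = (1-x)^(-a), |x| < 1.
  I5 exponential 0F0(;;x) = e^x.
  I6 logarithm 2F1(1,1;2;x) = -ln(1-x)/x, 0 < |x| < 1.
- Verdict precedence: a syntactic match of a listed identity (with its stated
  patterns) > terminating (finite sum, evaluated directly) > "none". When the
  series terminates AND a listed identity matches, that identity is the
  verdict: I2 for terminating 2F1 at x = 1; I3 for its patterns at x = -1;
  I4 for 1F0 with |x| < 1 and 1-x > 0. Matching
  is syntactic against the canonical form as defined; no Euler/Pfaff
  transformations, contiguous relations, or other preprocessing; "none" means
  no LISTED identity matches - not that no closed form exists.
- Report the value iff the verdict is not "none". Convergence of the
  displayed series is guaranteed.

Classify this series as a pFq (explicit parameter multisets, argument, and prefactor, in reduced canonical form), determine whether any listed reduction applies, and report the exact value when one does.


At argument 1/3: a 2F1 with upper {1, 1}, lower {8/7}, scaled by C = 9/7. Verdict: none. Every listed pattern misses the 2F1 form at 1/3, upper {1, 1}.

The tell: t_0 being 9/7, the factorial ratio (C = 9/7) (k+a-1)!/(a-1)! is a rising factorial (a)_k.
Consecutive-term ratio: r(k) = (1/3) * (k+1) (k+1) / [(k+8/7) (k+1)] - poly over poly, x = (1/3) from leading terms; C = 9/7 at k = 0.


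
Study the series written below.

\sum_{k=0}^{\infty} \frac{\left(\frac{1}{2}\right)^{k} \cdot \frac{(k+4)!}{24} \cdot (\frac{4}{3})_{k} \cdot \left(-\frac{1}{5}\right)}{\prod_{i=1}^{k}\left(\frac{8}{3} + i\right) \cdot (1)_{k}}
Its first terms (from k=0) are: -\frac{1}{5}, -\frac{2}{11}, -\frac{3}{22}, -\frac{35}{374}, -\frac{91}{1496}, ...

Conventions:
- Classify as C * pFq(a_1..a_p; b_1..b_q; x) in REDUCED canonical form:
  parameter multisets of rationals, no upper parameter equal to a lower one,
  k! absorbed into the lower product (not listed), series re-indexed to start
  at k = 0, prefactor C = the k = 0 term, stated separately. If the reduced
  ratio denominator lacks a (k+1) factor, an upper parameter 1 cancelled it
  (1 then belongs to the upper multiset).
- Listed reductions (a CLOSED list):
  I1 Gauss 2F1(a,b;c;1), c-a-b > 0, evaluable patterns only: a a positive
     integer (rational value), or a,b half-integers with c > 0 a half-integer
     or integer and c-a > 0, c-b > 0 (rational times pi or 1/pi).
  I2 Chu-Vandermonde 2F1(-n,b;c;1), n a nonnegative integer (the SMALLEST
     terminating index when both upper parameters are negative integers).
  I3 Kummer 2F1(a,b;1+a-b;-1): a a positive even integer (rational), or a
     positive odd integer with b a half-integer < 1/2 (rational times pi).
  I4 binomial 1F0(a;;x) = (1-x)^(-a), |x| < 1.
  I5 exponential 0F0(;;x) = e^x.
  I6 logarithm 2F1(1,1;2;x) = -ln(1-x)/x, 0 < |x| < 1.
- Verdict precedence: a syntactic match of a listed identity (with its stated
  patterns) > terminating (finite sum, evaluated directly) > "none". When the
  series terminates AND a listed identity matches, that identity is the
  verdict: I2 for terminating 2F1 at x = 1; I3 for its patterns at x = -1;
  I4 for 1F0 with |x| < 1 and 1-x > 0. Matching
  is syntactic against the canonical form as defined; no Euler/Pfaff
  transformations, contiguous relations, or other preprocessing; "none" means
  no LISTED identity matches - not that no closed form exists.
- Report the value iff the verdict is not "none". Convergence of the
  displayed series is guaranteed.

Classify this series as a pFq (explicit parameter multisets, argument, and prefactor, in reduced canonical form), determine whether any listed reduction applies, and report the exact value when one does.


Canonical form: C = -\frac{1}{5} times 2F1 with upper {\frac{4}{3}, 5}, lower {\frac{11}{3}}, x = \frac{1}{2}. Verdict: none (x = \frac{1}{2}): each listed identity misses the multisets {\frac{4}{3}, 5} ; {\frac{11}{3}}.

The tell: with t_0 = -\frac{1}{5}, the factorial ratio (C = -1/5) (k+a-1)!/(a-1)! is a rising factorial (a)_k.
Step ratio: r(k) = \frac{1}{2} * (k+\frac{4}{3}) (k+5) / [(k+\frac{11}{3}) (k+1)] - rational in k, leading ratio \frac{1}{2}; with t_0 = -\frac{1}{5}, classification follows.


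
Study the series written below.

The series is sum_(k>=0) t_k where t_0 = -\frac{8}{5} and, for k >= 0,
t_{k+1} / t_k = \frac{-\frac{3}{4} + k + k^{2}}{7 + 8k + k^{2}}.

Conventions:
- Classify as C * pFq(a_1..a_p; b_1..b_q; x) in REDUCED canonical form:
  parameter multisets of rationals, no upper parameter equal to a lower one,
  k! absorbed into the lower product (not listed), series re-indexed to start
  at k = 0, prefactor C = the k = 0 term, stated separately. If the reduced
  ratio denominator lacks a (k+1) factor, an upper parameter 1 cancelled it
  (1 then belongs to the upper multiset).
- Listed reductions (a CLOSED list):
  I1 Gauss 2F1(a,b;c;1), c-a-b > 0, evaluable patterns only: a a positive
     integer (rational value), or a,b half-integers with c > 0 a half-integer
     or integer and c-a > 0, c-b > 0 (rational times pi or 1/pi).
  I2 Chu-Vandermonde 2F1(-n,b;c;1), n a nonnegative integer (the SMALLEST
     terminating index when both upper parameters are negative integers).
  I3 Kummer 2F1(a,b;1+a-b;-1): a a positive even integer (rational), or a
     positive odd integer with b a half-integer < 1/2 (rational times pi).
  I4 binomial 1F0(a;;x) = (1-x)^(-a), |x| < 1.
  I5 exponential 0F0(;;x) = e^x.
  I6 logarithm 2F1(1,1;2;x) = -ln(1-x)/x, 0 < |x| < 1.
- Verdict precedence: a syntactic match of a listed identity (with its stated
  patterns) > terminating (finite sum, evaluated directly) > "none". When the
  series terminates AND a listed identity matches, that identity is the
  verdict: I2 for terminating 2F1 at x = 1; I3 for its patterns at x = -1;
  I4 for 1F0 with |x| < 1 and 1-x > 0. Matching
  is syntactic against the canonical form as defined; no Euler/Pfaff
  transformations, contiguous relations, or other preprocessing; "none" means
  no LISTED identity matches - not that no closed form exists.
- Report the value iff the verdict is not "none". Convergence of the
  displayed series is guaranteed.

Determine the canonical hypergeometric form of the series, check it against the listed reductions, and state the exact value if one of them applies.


Classification (C = -\frac{8}{5}): 2F1 with upper {-\frac{1}{2}, \frac{3}{2}}, lower {7}, argument x = 1. Verdict (x = 1): the half-integer Gauss pattern (I1) applies (x = 1; upper {-\frac{1}{2}, \frac{3}{2}} half-integers, c = 7 in the evaluable pattern). Value: \left(-\frac{4194304}{945945}\right) / \pi.

The tell: t_0 being -\frac{8}{5}, the expanded ratio factors over Q; C = -8/5, roots give parameters.
Step ratio: r(k) = 1 * (k-\frac{1}{2}) (k+\frac{3}{2}) / [(k+7) (k+1)] - rational in k, leading ratio 1; with t_0 = -\frac{8}{5}, classification follows.


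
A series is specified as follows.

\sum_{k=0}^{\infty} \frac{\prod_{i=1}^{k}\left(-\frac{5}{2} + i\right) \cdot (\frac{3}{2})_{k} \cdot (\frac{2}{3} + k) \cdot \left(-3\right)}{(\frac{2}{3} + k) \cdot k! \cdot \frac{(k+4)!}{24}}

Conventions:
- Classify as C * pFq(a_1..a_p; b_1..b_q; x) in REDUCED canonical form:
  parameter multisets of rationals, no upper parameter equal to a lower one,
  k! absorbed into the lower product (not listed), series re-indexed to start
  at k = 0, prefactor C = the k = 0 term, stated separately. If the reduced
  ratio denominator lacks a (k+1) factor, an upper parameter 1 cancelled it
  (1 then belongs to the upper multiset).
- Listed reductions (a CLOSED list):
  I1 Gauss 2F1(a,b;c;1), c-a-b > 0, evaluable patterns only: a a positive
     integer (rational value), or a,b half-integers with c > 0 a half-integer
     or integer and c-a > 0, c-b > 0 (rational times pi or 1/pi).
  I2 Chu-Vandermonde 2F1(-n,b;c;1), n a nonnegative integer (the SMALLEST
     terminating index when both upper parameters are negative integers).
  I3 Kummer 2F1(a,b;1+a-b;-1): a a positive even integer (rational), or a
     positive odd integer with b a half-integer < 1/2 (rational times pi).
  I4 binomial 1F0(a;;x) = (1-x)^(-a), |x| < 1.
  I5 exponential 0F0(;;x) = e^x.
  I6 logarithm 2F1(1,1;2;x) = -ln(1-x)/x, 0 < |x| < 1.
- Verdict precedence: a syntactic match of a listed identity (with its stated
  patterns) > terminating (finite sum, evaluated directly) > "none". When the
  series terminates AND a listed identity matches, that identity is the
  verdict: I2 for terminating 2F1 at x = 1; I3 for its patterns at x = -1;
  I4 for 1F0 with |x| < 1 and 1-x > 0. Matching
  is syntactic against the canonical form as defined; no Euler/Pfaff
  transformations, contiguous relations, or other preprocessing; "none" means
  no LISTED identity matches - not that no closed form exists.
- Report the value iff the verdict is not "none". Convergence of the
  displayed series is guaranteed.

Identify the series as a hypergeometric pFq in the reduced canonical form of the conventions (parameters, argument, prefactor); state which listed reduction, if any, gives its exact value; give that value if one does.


x = 1 here; the reduced form reads 2F1, upper {-\frac{3}{2}, \frac{3}{2}}, lower {5}, C = -3. Verdict: the half-integer Gauss pattern (I1) matches (x = 1; upper {-\frac{3}{2}, \frac{3}{2}} half-integers, c = 5 in the evaluable pattern). Its exact value is \left(-\frac{32768}{5775}\right) / \pi.

The tell: t_0 being -3, the running product (C = -3, x = 1) telescopes to a rising factorial.
Ratio: r(k) = 1 * (k-\frac{3}{2}) (k+\frac{3}{2}) / [(k+5) (k+1)] - rational in k, leading ratio 1; with t_0 = -3, classification follows.


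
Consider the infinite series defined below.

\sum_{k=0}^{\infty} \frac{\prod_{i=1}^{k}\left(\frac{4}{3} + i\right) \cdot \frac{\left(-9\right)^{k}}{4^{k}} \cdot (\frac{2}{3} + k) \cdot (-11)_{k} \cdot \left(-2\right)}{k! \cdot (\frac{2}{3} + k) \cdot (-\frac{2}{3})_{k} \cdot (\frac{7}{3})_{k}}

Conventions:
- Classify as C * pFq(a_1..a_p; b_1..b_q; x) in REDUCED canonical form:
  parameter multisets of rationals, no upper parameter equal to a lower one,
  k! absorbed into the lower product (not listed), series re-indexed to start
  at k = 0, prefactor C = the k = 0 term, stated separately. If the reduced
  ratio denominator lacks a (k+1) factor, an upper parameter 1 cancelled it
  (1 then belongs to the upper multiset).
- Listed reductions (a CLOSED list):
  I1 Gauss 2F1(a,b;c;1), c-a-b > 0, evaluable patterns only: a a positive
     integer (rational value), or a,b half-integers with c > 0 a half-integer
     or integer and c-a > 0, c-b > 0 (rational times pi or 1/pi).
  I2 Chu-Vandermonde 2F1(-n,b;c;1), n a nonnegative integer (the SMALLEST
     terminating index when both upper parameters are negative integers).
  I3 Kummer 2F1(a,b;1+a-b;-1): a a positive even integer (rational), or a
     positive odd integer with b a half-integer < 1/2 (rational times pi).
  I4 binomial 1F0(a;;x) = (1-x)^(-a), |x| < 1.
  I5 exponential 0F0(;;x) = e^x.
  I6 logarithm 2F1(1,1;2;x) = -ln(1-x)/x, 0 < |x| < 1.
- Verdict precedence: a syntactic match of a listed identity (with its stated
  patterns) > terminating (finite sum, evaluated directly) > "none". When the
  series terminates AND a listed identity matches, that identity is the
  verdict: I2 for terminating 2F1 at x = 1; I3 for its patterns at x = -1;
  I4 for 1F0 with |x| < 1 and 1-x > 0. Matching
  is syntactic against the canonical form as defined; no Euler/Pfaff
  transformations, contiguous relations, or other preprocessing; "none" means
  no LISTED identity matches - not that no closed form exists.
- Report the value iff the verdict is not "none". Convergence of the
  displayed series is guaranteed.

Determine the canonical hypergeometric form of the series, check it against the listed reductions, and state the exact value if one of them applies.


The series (x = -\frac{9}{4}) is 1F1: upper {-11}, lower {-\frac{2}{3}}, prefactor -2. Verdict: terminating - no listed pattern fits, but -11 in the upper list cuts the series at k = 11; direct evaluation. Sum: \frac{5659859896450352441491}{71475235127296000}.

The tell: with t_0 = -2, the factor k + 2/3 cancels (top and bottom), leaving prefactor -2.
Consecutive-term ratio: r(k) = -\frac{9}{4} * (k-11) / [(k-\frac{2}{3}) (k+1)] - rational in k, leading ratio -\frac{9}{4}; with t_0 = -2, classification follows.


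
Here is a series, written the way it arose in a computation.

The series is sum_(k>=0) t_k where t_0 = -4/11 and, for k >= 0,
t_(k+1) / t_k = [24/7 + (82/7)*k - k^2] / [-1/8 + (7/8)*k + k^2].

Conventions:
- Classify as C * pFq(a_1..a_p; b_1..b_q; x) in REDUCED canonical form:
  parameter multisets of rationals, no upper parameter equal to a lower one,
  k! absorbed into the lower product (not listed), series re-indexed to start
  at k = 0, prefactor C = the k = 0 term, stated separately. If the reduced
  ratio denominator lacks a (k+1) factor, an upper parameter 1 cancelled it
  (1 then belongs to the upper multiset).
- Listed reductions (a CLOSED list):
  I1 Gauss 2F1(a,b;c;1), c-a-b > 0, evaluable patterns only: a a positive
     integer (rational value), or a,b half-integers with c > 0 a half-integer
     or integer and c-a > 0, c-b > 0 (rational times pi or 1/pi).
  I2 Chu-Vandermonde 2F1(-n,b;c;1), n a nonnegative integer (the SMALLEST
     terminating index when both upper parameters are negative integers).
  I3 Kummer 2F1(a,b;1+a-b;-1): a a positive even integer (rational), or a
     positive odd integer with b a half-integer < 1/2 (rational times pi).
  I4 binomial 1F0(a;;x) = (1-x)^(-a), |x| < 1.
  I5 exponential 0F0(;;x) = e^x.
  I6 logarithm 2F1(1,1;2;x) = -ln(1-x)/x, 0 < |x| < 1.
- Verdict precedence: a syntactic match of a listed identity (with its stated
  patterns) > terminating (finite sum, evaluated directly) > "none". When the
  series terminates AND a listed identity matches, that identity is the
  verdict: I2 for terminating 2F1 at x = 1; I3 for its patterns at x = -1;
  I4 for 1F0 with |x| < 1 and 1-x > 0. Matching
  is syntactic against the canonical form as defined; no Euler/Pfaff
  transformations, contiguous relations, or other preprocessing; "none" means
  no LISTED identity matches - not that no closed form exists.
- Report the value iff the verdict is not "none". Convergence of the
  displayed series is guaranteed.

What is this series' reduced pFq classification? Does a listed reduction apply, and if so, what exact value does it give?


With C = -4/11: the canonical form is 2F1(-12, 2/7; -1/8; -1). Verdict: terminating - upper -12 stops the sum at k = 12; the 13 terms are added exactly. Its exact value is 6537466983819758162191788/792599126625567652391.

The tell: with t_0 = -4/11, the expanded ratio factors over Q; prefactor -4/11, roots give parameters.
Ratio: r(k) = (-1) * (k-12) (k+2/7) / [(k-1/8) (k+1)] - poly over poly, x = (-1) from leading terms; C = -4/11 at k = 0.
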